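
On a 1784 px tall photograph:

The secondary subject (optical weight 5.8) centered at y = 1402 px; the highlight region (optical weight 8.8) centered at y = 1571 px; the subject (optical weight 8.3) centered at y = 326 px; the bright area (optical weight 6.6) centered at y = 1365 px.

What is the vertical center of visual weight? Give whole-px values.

y ≈ 1141

Σw = 5.8 + 8.8 + 8.3 + 6.6 = 29.5.
Σw·y = 5.8·1402 + 8.8·1571 + 8.3·326 + 6.6·1365 = 33671.2, so ȳ = 33671.2/29.5 ≈ 1141.40.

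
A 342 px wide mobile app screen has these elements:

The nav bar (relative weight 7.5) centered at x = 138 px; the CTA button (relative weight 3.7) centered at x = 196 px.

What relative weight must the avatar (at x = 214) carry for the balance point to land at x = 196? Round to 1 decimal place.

w ≈ 24.2

Known weights sum to 7.5 + 3.7 = 11.2; their moment is 7.5·138 + 3.7·196 = 1760.2.
Set Σw·x/Σw = 196: (1760.2 + 214w) = 196·(11.2 + w).
Rearranging, w·(214 − 196) = 196·11.2 − 1760.2 = 435.0, so w ≈ 435.0/18 = 24.17.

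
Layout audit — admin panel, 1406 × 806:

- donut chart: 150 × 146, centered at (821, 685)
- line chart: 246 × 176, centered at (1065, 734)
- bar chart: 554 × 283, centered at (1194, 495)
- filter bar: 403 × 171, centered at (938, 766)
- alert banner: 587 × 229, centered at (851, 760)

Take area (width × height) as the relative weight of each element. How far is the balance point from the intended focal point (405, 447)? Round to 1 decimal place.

Taking area as weight: donut chart 150·146 = 21900, line chart 246·176 = 43296, bar chart 554·283 = 156782, filter bar 403·171 = 68913, alert banner 587·229 = 134423. Sum 425314.
x-moment: 21900·821 + 43296·1065 + 156782·1194 + 68913·938 + 134423·851 = 430322215; centroid 430322215/425314 ≈ 1011.78.
y-moment: 21900·685 + 43296·734 + 156782·495 + 68913·766 + 134423·760 = 279336692; centroid 279336692/425314 ≈ 656.78.
From (405, 447): dx = 606.78, dy = 209.78, so the distance is √(dx²+dy²) ≈ 642.01.

≈ 642.0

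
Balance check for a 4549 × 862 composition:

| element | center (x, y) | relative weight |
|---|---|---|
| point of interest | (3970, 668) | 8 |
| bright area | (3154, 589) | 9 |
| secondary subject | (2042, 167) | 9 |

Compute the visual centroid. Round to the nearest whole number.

Total weight = 8 + 9 + 9 = 26.
x: (8·3970 + 9·3154 + 9·2042) / 26 = 78524 / 26 ≈ 3020.15
y: (8·668 + 9·589 + 9·167) / 26 = 12148 / 26 ≈ 467.23

(3020, 467)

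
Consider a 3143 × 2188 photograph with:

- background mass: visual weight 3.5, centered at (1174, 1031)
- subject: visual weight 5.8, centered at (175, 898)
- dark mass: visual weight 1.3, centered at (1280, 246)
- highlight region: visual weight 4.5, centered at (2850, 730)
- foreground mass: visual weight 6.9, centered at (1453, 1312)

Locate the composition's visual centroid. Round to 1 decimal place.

Σw = 3.5 + 5.8 + 1.3 + 4.5 + 6.9 = 22.0.
x: (3.5·1174 + 5.8·175 + 1.3·1280 + 4.5·2850 + 6.9·1453) / 22.0 = 29638.7 / 22.0 ≈ 1347.21
y: (3.5·1031 + 5.8·898 + 1.3·246 + 4.5·730 + 6.9·1312) / 22.0 = 21474.5 / 22.0 ≈ 976.11

(1347.2, 976.1)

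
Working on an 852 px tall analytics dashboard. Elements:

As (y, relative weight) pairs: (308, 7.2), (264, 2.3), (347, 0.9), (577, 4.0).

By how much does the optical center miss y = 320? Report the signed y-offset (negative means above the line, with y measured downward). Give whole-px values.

≈ 58 px

Total weight = 7.2 + 2.3 + 0.9 + 4.0 = 14.4.
y-moment: 7.2·308 + 2.3·264 + 0.9·347 + 4.0·577 = 5445.1; centroid 5445.1/14.4 ≈ 378.13.
Offset from y = 320: 378.13 − 320 ≈ 58.13.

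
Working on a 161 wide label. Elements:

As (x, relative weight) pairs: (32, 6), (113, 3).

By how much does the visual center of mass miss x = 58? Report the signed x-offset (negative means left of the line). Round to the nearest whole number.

≈ 1

Σw = 6 + 3 = 9.
x: (6·32 + 3·113) / 9 = 531 / 9 ≈ 59.00
Against x = 58, that's 59.00 − 58 = 1.00.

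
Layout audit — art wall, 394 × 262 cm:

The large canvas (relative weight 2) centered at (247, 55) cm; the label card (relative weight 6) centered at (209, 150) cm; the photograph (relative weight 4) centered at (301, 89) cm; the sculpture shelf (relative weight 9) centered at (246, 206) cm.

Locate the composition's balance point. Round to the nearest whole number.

(246, 153)

Σw = 2 + 6 + 4 + 9 = 21.
Σw·x = 2·247 + 6·209 + 4·301 + 9·246 = 5166, so x̄ = 5166/21 ≈ 246.00.
Σw·y = 2·55 + 6·150 + 4·89 + 9·206 = 3220, so ȳ = 3220/21 ≈ 153.33.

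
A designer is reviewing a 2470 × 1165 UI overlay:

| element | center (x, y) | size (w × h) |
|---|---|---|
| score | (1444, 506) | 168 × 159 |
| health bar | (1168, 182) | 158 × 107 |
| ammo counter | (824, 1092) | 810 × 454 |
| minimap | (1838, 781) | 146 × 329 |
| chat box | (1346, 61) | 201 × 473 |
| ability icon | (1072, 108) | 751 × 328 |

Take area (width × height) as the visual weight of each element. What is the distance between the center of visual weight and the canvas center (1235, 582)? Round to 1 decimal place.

≈ 186.0

Areas: score 168·159 = 26712, health bar 158·107 = 16906, ammo counter 810·454 = 367740, minimap 146·329 = 48034, chat box 201·473 = 95073, ability icon 751·328 = 246328. Total weight = 800793.
x: (26712·1444 + 16906·1168 + 367740·824 + 48034·1838 + 95073·1346 + 246328·1072) / 800793 = 841654462 / 800793 ≈ 1051.03
y: (26712·506 + 16906·182 + 367740·1092 + 48034·781 + 95073·61 + 246328·108) / 800793 = 488082675 / 800793 ≈ 609.50
Relative to (1235, 582): Δ = (-183.97, 27.50); |Δ| = √(-183.97² + 27.50²) ≈ 186.02.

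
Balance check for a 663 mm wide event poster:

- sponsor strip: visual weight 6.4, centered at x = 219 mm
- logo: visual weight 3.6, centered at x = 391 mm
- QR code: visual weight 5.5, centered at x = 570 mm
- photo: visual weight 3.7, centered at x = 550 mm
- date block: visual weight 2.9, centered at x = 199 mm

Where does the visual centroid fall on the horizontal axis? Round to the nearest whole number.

x ≈ 387

Weights sum to 6.4 + 3.6 + 5.5 + 3.7 + 2.9 = 22.1.
x-moment: 6.4·219 + 3.6·391 + 5.5·570 + 3.7·550 + 2.9·199 = 8556.3; centroid 8556.3/22.1 ≈ 387.16.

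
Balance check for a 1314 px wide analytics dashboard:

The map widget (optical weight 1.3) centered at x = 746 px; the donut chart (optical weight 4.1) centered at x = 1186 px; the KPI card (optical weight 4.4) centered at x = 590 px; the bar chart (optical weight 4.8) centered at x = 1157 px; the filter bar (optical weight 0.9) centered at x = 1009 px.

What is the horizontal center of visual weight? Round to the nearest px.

Weights sum to 1.3 + 4.1 + 4.4 + 4.8 + 0.9 = 15.5.
x: (1.3·746 + 4.1·1186 + 4.4·590 + 4.8·1157 + 0.9·1009) / 15.5 = 14890.1 / 15.5 ≈ 960.65

x ≈ 961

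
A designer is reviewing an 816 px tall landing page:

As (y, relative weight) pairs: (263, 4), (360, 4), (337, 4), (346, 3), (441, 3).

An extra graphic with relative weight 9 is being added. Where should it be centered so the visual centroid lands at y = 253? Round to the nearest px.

y ≈ 70

With the extra graphic, Σw becomes 4 + 4 + 4 + 3 + 3 + 9 = 27.
Along y: (6201 + 9·y) / 27 = 253 (existing moment 4·263 + 4·360 + 4·337 + 3·346 + 3·441 = 6201) ⇒ y = (6831 − 6201) / 9 ≈ 70.00.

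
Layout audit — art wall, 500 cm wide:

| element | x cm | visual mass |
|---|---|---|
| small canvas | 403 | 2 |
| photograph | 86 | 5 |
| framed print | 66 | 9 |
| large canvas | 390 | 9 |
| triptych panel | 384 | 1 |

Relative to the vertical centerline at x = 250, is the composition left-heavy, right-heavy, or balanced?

Total weight = 2 + 5 + 9 + 9 + 1 = 26.
Σw·x = 2·403 + 5·86 + 9·66 + 9·390 + 1·384 = 5724, so x̄ = 5724/26 ≈ 220.15.
220.2 vs midline 250 → left-heavy.

left-heavy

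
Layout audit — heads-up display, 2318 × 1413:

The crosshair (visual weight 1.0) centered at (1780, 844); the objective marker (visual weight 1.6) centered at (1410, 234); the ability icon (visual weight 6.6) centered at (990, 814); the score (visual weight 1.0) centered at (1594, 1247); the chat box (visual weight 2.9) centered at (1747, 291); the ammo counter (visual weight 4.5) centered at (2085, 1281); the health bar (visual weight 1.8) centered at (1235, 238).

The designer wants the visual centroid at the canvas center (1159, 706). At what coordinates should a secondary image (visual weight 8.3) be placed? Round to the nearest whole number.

(394, 564)

New total weight: (1.0 + 1.6 + 6.6 + 1.0 + 2.9 + 4.5 + 1.8) + 8.3 = 27.7.
Along x: (28835.8 + 8.3·x) / 27.7 = 1159 (existing moment 1.0·1780 + 1.6·1410 + 6.6·990 + 1.0·1594 + 2.9·1747 + 4.5·2085 + 1.8·1235 = 28835.8) ⇒ x = (32104.3 − 28835.8) / 8.3 ≈ 393.80.
Along y: (14874.6 + 8.3·y) / 27.7 = 706 (existing moment 1.0·844 + 1.6·234 + 6.6·814 + 1.0·1247 + 2.9·291 + 4.5·1281 + 1.8·238 = 14874.6) ⇒ y = (19556.2 − 14874.6) / 8.3 ≈ 564.05.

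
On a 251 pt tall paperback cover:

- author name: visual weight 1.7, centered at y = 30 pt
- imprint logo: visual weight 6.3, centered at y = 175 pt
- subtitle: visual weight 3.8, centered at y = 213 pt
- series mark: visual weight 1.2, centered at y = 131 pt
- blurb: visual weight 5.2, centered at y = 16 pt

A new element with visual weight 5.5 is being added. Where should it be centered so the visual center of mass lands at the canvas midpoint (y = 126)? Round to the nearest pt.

After adding the new element, total weight = 1.7 + 6.3 + 3.8 + 1.2 + 5.2 + 5.5 = 23.7.
y: need Σw·y = 23.7·126 = 2986.2. Existing = 1.7·30 + 6.3·175 + 3.8·213 + 1.2·131 + 5.2·16 = 2203.3. Remainder 782.9 / 5.5 ≈ 142.35.

y ≈ 142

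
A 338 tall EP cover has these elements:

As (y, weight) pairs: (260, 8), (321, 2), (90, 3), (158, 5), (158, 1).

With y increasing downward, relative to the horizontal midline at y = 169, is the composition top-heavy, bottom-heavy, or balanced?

bottom-heavy

Σw = 8 + 2 + 3 + 5 + 1 = 19.
y: (8·260 + 2·321 + 3·90 + 5·158 + 1·158) / 19 = 3940 / 19 ≈ 207.37
Since 207.4 is below (larger y than) 169, the composition reads bottom-heavy.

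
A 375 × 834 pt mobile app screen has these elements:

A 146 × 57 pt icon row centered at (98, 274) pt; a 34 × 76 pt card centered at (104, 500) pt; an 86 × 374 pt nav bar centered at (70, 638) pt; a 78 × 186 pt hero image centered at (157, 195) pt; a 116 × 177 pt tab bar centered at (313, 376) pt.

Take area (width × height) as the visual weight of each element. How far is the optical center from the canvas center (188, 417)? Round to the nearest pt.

≈ 43 pt

Areas: icon row 146·57 = 8322, card 34·76 = 2584, nav bar 86·374 = 32164, hero image 78·186 = 14508, tab bar 116·177 = 20532. Total weight = 78110.
x: (8322·98 + 2584·104 + 32164·70 + 14508·157 + 20532·313) / 78110 = 12040044 / 78110 ≈ 154.14
y: (8322·274 + 2584·500 + 32164·638 + 14508·195 + 20532·376) / 78110 = 34641952 / 78110 ≈ 443.50
Offset from (188, 417): Δx ≈ -33.86, Δy ≈ 26.50; distance = √(Δx² + Δy²) ≈ 43.00.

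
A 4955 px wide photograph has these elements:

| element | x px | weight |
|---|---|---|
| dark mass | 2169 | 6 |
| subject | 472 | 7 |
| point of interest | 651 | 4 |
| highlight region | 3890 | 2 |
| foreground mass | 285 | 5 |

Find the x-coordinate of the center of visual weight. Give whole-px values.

x ≈ 1172

Weights sum to 6 + 7 + 4 + 2 + 5 = 24.
x: (6·2169 + 7·472 + 4·651 + 2·3890 + 5·285) / 24 = 28127 / 24 ≈ 1171.96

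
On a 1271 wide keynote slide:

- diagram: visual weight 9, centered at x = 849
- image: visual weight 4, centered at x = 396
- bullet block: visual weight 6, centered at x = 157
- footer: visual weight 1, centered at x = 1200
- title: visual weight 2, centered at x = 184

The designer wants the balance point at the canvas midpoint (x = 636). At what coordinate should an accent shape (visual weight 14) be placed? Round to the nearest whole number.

x ≈ 797

New total weight: (9 + 4 + 6 + 1 + 2) + 14 = 36.
Along x: (11735 + 14·x) / 36 = 636 (existing moment 9·849 + 4·396 + 6·157 + 1·1200 + 2·184 = 11735) ⇒ x = (22896 − 11735) / 14 ≈ 797.21.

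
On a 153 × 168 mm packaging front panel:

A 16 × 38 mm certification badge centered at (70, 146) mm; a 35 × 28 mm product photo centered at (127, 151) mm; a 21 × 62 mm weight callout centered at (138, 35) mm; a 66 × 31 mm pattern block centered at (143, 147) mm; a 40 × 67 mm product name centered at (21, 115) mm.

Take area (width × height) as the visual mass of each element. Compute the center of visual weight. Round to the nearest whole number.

(91, 117)

Areas: certification badge 16·38 = 608, product photo 35·28 = 980, weight callout 21·62 = 1302, pattern block 66·31 = 2046, product name 40·67 = 2680. Total weight = 7616.
Σw·x = 608·70 + 980·127 + 1302·138 + 2046·143 + 2680·21 = 695554, so x̄ = 695554/7616 ≈ 91.33.
Σw·y = 608·146 + 980·151 + 1302·35 + 2046·147 + 2680·115 = 891280, so ȳ = 891280/7616 ≈ 117.03.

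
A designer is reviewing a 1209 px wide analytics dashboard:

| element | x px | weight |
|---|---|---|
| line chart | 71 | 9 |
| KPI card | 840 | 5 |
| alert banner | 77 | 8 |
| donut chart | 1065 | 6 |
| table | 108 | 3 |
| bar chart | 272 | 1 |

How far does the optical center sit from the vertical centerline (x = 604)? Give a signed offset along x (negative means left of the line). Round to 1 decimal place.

Σw = 9 + 5 + 8 + 6 + 3 + 1 = 32.
x: moment 12441 / weight 32 ≈ 388.78
Difference: 388.78 − 604 ≈ -215.22.

≈ -215.2 px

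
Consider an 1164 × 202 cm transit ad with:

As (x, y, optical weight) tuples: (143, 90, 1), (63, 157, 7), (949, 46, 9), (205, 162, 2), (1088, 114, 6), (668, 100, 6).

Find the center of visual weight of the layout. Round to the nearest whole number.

Total weight = 1 + 7 + 9 + 2 + 6 + 6 = 31.
x-moment: 1·143 + 7·63 + 9·949 + 2·205 + 6·1088 + 6·668 = 20071; centroid 20071/31 ≈ 647.45.
y-moment: 1·90 + 7·157 + 9·46 + 2·162 + 6·114 + 6·100 = 3211; centroid 3211/31 ≈ 103.58.

(647, 104)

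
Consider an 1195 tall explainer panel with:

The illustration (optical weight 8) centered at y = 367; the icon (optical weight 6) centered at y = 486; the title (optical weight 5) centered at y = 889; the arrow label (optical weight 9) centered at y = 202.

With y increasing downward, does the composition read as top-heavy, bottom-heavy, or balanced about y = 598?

Σw = 8 + 6 + 5 + 9 = 28.
y: (8·367 + 6·486 + 5·889 + 9·202) / 28 = 12115 / 28 ≈ 432.68
432.7 vs midline 598 → top-heavy.

top-heavy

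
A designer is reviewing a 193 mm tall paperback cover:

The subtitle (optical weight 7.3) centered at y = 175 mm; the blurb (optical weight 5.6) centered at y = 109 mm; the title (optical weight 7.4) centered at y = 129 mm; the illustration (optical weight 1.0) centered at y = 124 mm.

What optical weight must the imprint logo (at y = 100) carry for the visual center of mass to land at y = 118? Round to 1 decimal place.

Known weights sum to 7.3 + 5.6 + 7.4 + 1.0 = 21.3; their moment is 7.3·175 + 5.6·109 + 7.4·129 + 1.0·124 = 2966.5.
Set Σw·y/Σw = 118: (2966.5 + 100w) = 118·(21.3 + w).
So w = (118·21.3 − 2966.5)/(100 − 118) = -453.1/-18 ≈ 25.17.

w ≈ 25.2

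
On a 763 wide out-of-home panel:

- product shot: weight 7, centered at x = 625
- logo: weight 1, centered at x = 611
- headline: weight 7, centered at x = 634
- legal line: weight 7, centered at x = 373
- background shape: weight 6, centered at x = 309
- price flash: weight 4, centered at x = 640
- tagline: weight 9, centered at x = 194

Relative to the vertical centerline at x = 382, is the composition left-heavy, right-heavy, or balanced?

Total weight = 7 + 1 + 7 + 7 + 6 + 4 + 9 = 41.
Σw·x = 7·625 + 1·611 + 7·634 + 7·373 + 6·309 + 4·640 + 9·194 = 18195, so x̄ = 18195/41 ≈ 443.78.
443.8 vs midline 382 → right-heavy.

right-heavy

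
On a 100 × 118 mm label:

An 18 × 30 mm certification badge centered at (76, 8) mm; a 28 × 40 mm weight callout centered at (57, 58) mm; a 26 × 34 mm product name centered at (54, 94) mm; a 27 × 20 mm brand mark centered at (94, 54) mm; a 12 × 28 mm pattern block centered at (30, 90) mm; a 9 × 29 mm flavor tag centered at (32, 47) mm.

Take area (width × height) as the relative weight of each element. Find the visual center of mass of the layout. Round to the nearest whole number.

(60, 61)

Taking area as weight: certification badge 18·30 = 540, weight callout 28·40 = 1120, product name 26·34 = 884, brand mark 27·20 = 540, pattern block 12·28 = 336, flavor tag 9·29 = 261. Sum 3681.
Σw·x = 221808; x̄ = 221808/3681 ≈ 60.26.
Σw·y = 224043; ȳ = 224043/3681 ≈ 60.86.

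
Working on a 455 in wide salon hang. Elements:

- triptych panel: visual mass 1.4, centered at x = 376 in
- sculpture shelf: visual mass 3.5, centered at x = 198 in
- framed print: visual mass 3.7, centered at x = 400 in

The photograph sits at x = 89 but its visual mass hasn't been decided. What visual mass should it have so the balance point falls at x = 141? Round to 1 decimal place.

Existing Σw = 8.6 (1.4 + 3.5 + 3.7); existing moment 1.4·376 + 3.5·198 + 3.7·400 = 2699.4.
For the centroid to hit 141: (2699.4 + w·89) / (8.6 + w) = 141.
Solving: w = (141·8.6 − 2699.4) / (89 − 141) = -1486.8 / -52 ≈ 28.59.

w ≈ 28.6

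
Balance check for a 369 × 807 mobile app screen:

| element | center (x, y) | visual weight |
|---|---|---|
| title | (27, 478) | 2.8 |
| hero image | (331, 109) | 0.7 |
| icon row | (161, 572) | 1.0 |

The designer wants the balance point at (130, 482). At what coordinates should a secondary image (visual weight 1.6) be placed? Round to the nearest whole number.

With the secondary image, Σw becomes 2.8 + 0.7 + 1.0 + 1.6 = 6.1.
x: target moment 6.1×130 = 793.0; current 2.8·27 + 0.7·331 + 1.0·161 = 468.3; the secondary image supplies 324.7, so x = 324.7/1.6 ≈ 202.94.
y: target moment 6.1×482 = 2940.2; current 2.8·478 + 0.7·109 + 1.0·572 = 1986.7; the secondary image supplies 953.5, so y = 953.5/1.6 ≈ 595.94.

(203, 596)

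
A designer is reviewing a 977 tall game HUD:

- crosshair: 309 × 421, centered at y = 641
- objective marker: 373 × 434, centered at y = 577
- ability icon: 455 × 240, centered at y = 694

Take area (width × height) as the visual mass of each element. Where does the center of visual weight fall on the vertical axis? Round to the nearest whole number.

y ≈ 630

Taking area as weight: crosshair 309·421 = 130089, objective marker 373·434 = 161882, ability icon 455·240 = 109200. Sum 401171.
Σw·y = 130089·641 + 161882·577 + 109200·694 = 252577763, so ȳ = 252577763/401171 ≈ 629.60.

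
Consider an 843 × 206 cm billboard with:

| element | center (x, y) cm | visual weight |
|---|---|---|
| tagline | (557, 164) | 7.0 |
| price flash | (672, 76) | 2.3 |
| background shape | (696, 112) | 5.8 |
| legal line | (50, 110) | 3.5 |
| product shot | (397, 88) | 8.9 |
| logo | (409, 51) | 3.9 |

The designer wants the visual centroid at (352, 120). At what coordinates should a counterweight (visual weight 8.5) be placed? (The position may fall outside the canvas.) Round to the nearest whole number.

With the counterweight, Σw becomes 7.0 + 2.3 + 5.8 + 3.5 + 8.9 + 3.9 + 8.5 = 39.9.
Along x: (14784.8 + 8.5·x) / 39.9 = 352 (existing moment 7.0·557 + 2.3·672 + 5.8·696 + 3.5·50 + 8.9·397 + 3.9·409 = 14784.8) ⇒ x = (14044.8 − 14784.8) / 8.5 ≈ -87.06.
Along y: (3339.5 + 8.5·y) / 39.9 = 120 (existing moment 7.0·164 + 2.3·76 + 5.8·112 + 3.5·110 + 8.9·88 + 3.9·51 = 3339.5) ⇒ y = (4788.0 − 3339.5) / 8.5 ≈ 170.41.

(-87, 170)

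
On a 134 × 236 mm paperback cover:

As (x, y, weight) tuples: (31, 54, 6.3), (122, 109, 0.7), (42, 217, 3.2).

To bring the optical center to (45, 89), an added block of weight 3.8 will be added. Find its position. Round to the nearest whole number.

With the added block, Σw becomes 6.3 + 0.7 + 3.2 + 3.8 = 14.0.
Along x: (415.1 + 3.8·x) / 14.0 = 45 (existing moment 6.3·31 + 0.7·122 + 3.2·42 = 415.1) ⇒ x = (630.0 − 415.1) / 3.8 ≈ 56.55.
Along y: (1110.9 + 3.8·y) / 14.0 = 89 (existing moment 6.3·54 + 0.7·109 + 3.2·217 = 1110.9) ⇒ y = (1246.0 − 1110.9) / 3.8 ≈ 35.55.

(57, 36)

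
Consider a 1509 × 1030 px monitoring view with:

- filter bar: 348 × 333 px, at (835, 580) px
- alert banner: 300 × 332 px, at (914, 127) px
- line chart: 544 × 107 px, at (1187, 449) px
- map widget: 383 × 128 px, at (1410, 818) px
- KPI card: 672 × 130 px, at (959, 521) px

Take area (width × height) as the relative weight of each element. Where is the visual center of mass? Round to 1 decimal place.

(999.3, 467.3)

Taking area as weight: filter bar 348·333 = 115884, alert banner 300·332 = 99600, line chart 544·107 = 58208, map widget 383·128 = 49024, KPI card 672·130 = 87360. Sum 410076.
x: (115884·835 + 99600·914 + 58208·1187 + 49024·1410 + 87360·959) / 410076 = 409792516 / 410076 ≈ 999.31
y: (115884·580 + 99600·127 + 58208·449 + 49024·818 + 87360·521) / 410076 = 191613504 / 410076 ≈ 467.26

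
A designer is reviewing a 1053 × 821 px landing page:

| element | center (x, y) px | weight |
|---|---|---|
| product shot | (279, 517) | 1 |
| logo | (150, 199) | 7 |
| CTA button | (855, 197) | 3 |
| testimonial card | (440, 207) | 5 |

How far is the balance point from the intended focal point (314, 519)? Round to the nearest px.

≈ 305 px

Total weight = 1 + 7 + 3 + 5 = 16.
Σw·x = 1·279 + 7·150 + 3·855 + 5·440 = 6094, so x̄ = 6094/16 ≈ 380.88.
Σw·y = 1·517 + 7·199 + 3·197 + 5·207 = 3536, so ȳ = 3536/16 ≈ 221.00.
From (314, 519): dx = 66.88, dy = -298.00, so the distance is √(dx²+dy²) ≈ 305.41.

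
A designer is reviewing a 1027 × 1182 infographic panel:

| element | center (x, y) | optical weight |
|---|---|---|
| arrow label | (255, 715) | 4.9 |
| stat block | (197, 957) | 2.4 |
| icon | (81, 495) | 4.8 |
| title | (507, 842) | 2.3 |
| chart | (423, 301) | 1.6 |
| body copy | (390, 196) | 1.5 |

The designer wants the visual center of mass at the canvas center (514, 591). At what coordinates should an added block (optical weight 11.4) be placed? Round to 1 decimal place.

(904.9, 543.1)

New total weight: (4.9 + 2.4 + 4.8 + 2.3 + 1.6 + 1.5) + 11.4 = 28.9.
x: need Σw·x = 28.9·514 = 14854.6. Existing = 4.9·255 + 2.4·197 + 4.8·81 + 2.3·507 + 1.6·423 + 1.5·390 = 4539.0. Remainder 10315.6 / 11.4 ≈ 904.88.
y: need Σw·y = 28.9·591 = 17079.9. Existing = 4.9·715 + 2.4·957 + 4.8·495 + 2.3·842 + 1.6·301 + 1.5·196 = 10888.5. Remainder 6191.4 / 11.4 ≈ 543.11.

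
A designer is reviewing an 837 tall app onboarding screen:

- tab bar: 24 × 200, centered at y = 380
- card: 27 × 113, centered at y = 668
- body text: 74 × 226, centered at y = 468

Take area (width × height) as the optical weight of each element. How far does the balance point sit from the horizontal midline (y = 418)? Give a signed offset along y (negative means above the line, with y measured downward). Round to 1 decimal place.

≈ 57.6

Areas: tab bar 24·200 = 4800, card 27·113 = 3051, body text 74·226 = 16724. Total weight = 24575.
y: (4800·380 + 3051·668 + 16724·468) / 24575 = 11688900 / 24575 ≈ 475.64
Difference: 475.64 − 418 ≈ 57.64.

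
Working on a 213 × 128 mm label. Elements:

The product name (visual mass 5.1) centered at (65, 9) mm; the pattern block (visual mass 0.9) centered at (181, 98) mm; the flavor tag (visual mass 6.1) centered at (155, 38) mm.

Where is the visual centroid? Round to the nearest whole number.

(119, 30)

Σw = 5.1 + 0.9 + 6.1 = 12.1.
x-moment: 5.1·65 + 0.9·181 + 6.1·155 = 1439.9; centroid 1439.9/12.1 ≈ 119.00.
y-moment: 5.1·9 + 0.9·98 + 6.1·38 = 365.9; centroid 365.9/12.1 ≈ 30.24.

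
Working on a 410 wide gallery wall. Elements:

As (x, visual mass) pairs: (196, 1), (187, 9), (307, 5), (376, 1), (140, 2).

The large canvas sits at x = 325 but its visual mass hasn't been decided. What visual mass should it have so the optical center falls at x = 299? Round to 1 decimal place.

Known weights sum to 1 + 9 + 5 + 1 + 2 = 18; their moment is 1·196 + 9·187 + 5·307 + 1·376 + 2·140 = 4070.
Set Σw·x/Σw = 299: (4070 + 325w) = 299·(18 + w).
So w = (299·18 − 4070)/(325 − 299) = 1312/26 ≈ 50.46.

w ≈ 50.5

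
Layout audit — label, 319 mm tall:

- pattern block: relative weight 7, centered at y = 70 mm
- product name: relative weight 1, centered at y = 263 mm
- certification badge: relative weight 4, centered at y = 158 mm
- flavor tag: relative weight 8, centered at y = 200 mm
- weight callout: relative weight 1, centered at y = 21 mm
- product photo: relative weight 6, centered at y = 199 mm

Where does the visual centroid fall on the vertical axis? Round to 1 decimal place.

Total weight = 7 + 1 + 4 + 8 + 1 + 6 = 27.
Σw·y = 4200; ȳ = 4200/27 ≈ 155.56.

y ≈ 155.6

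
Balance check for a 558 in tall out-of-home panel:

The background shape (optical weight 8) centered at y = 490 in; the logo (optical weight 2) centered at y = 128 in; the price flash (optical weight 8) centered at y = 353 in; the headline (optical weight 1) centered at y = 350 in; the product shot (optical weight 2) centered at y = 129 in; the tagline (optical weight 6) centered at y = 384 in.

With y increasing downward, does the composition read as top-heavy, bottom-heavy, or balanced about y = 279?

Σw = 8 + 2 + 8 + 1 + 2 + 6 = 27.
y-moment: 8·490 + 2·128 + 8·353 + 1·350 + 2·129 + 6·384 = 9912; centroid 9912/27 ≈ 367.11.
Since 367.1 is below (larger y than) 279, the composition reads bottom-heavy.

bottom-heavy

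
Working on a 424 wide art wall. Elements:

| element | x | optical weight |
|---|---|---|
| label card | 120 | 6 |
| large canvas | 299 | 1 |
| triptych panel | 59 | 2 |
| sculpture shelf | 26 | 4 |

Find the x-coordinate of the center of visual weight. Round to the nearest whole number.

x ≈ 95

Weights sum to 6 + 1 + 2 + 4 = 13.
x: (6·120 + 1·299 + 2·59 + 4·26) / 13 = 1241 / 13 ≈ 95.46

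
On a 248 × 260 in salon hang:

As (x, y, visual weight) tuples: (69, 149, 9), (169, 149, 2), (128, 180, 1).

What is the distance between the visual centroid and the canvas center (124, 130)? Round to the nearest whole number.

≈ 40 in

Σw = 9 + 2 + 1 = 12.
x: (9·69 + 2·169 + 1·128) / 12 = 1087 / 12 ≈ 90.58
y: (9·149 + 2·149 + 1·180) / 12 = 1819 / 12 ≈ 151.58
Offset from (124, 130): Δx ≈ -33.42, Δy ≈ 21.58; distance = √(Δx² + Δy²) ≈ 39.78.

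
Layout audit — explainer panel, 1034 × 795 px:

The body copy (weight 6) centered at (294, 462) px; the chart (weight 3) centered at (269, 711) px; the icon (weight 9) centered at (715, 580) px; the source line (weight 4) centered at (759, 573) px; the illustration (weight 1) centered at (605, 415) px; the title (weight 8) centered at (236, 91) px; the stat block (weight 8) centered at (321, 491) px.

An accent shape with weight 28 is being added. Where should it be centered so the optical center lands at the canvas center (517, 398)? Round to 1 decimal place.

With the accent shape, Σw becomes 6 + 3 + 9 + 4 + 1 + 8 + 8 + 28 = 67.
x: need Σw·x = 67·517 = 34639. Existing = 6·294 + 3·269 + 9·715 + 4·759 + 1·605 + 8·236 + 8·321 = 17103. Remainder 17536 / 28 ≈ 626.29.
y: need Σw·y = 67·398 = 26666. Existing = 6·462 + 3·711 + 9·580 + 4·573 + 1·415 + 8·91 + 8·491 = 17488. Remainder 9178 / 28 ≈ 327.79.

(626.3, 327.8)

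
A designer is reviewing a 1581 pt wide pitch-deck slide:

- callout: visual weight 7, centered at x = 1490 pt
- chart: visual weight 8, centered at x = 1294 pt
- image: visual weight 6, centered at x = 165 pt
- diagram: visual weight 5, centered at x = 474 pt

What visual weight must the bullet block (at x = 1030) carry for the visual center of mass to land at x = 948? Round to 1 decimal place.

Fixed elements: Σw = 7 + 8 + 6 + 5 = 26, Σw·x = 7·1490 + 8·1294 + 6·165 + 5·474 = 24142.
For the centroid to hit 948: (24142 + w·1030) / (26 + w) = 948.
Solving: w = (948·26 − 24142) / (1030 − 948) = 506 / 82 ≈ 6.17.

w ≈ 6.2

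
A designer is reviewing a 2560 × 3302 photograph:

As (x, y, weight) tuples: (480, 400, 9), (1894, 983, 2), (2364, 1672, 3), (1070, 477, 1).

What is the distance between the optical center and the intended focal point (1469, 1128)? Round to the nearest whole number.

≈ 548

Weights sum to 9 + 2 + 3 + 1 = 15.
x-moment: 9·480 + 2·1894 + 3·2364 + 1·1070 = 16270; centroid 16270/15 ≈ 1084.67.
y-moment: 9·400 + 2·983 + 3·1672 + 1·477 = 11059; centroid 11059/15 ≈ 737.27.
From (1469, 1128): dx = -384.33, dy = -390.73, so the distance is √(dx²+dy²) ≈ 548.07.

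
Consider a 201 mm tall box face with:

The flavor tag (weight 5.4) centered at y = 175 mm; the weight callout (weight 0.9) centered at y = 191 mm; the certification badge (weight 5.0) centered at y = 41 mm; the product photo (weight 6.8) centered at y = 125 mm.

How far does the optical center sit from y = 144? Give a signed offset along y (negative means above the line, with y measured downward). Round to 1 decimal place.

≈ -24.0 mm

Total weight = 5.4 + 0.9 + 5.0 + 6.8 = 18.1.
y-moment: 5.4·175 + 0.9·191 + 5.0·41 + 6.8·125 = 2171.9; centroid 2171.9/18.1 ≈ 119.99.
Difference: 119.99 − 144 ≈ -24.01.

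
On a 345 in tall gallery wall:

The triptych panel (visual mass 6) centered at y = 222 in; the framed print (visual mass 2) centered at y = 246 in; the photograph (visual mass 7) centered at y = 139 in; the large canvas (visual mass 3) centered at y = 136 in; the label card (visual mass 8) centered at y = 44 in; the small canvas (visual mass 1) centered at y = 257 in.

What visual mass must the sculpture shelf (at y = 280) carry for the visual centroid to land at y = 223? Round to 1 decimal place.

Known weights sum to 6 + 2 + 7 + 3 + 8 + 1 = 27; their moment is 6·222 + 2·246 + 7·139 + 3·136 + 8·44 + 1·257 = 3814.
Balance at y = 223 requires (3814 + w·280) / (27 + w) = 223.
Rearranging, w·(280 − 223) = 223·27 − 3814 = 2207, so w ≈ 2207/57 = 38.72.

w ≈ 38.7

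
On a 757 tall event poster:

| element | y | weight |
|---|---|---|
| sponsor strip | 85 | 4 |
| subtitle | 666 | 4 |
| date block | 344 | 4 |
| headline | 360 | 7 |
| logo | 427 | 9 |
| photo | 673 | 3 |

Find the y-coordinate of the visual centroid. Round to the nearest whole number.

y ≈ 412

Weights sum to 4 + 4 + 4 + 7 + 9 + 3 = 31.
y-moment: 4·85 + 4·666 + 4·344 + 7·360 + 9·427 + 3·673 = 12762; centroid 12762/31 ≈ 411.68.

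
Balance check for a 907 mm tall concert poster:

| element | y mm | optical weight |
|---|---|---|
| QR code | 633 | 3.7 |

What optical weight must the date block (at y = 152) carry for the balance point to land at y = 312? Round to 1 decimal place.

The single fixed element contributes weight 3.7, moment 3.7·633 = 2342.1.
For the centroid to hit 312: (2342.1 + w·152) / (3.7 + w) = 312.
So w = (312·3.7 − 2342.1)/(152 − 312) = -1187.7/-160 ≈ 7.42.

w ≈ 7.4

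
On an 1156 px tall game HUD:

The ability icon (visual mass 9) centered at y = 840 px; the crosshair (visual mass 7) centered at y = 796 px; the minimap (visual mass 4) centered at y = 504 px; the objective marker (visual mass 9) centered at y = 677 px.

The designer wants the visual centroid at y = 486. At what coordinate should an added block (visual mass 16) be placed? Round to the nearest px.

y ≈ 39

New total weight: (9 + 7 + 4 + 9) + 16 = 45.
y: need Σw·y = 45·486 = 21870. Existing = 9·840 + 7·796 + 4·504 + 9·677 = 21241. Remainder 629 / 16 ≈ 39.31.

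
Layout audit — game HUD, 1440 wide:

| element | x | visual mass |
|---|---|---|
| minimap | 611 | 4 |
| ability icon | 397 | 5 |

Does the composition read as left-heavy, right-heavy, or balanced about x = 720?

left-heavy

Total weight = 4 + 5 = 9.
x: (4·611 + 5·397) / 9 = 4429 / 9 ≈ 492.11
Since 492.1 is left of 720, the composition reads left-heavy.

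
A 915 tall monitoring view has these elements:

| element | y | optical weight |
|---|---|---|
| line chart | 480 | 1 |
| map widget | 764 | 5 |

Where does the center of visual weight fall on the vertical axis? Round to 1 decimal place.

Total weight = 1 + 5 = 6.
y: (1·480 + 5·764) / 6 = 4300 / 6 ≈ 716.67

y ≈ 716.7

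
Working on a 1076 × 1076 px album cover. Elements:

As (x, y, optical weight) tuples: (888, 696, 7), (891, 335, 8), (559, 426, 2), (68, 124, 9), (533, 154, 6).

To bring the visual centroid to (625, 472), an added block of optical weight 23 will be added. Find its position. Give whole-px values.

After adding the added block, total weight = 7 + 8 + 2 + 9 + 6 + 23 = 55.
x: need Σw·x = 55·625 = 34375. Existing = 7·888 + 8·891 + 2·559 + 9·68 + 6·533 = 18272. Remainder 16103 / 23 ≈ 700.13.
y: need Σw·y = 55·472 = 25960. Existing = 7·696 + 8·335 + 2·426 + 9·124 + 6·154 = 10444. Remainder 15516 / 23 ≈ 674.61.

(700, 675)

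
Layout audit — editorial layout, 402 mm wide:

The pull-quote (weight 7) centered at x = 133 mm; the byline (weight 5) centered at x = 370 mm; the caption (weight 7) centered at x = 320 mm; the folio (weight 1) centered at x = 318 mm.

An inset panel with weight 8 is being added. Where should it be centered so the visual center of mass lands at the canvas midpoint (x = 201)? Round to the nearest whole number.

x ≈ 36

After adding the inset panel, total weight = 7 + 5 + 7 + 1 + 8 = 28.
x: need Σw·x = 28·201 = 5628. Existing = 7·133 + 5·370 + 7·320 + 1·318 = 5339. Remainder 289 / 8 ≈ 36.12.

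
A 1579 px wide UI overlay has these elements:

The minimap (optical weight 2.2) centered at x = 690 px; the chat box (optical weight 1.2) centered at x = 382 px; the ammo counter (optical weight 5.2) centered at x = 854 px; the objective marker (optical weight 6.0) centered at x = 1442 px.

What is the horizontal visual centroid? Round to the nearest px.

x ≈ 1032

Total weight = 2.2 + 1.2 + 5.2 + 6.0 = 14.6.
x: (2.2·690 + 1.2·382 + 5.2·854 + 6.0·1442) / 14.6 = 15069.2 / 14.6 ≈ 1032.14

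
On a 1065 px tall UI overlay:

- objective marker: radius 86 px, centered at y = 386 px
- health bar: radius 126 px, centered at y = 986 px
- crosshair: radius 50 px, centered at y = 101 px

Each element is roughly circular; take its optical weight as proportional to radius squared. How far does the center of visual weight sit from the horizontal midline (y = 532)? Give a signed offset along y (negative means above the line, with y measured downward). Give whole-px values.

Weights ∝ r²: objective marker 86² = 7396, health bar 126² = 15876, crosshair 50² = 2500; Σw = 25772.
Σw·y = 7396·386 + 15876·986 + 2500·101 = 18761092, so ȳ = 18761092/25772 ≈ 727.96.
Offset from y = 532: 727.96 − 532 ≈ 195.96.

≈ 196 px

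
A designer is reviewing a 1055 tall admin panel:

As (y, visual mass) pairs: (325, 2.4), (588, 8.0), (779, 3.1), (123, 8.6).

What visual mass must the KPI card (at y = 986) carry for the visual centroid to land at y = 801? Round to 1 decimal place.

w ≈ 47.3

Existing Σw = 22.1 (2.4 + 8.0 + 3.1 + 8.6); existing moment 2.4·325 + 8.0·588 + 3.1·779 + 8.6·123 = 8956.7.
Balance at y = 801 requires (8956.7 + w·986) / (22.1 + w) = 801.
Rearranging, w·(986 − 801) = 801·22.1 − 8956.7 = 8745.4, so w ≈ 8745.4/185 = 47.27.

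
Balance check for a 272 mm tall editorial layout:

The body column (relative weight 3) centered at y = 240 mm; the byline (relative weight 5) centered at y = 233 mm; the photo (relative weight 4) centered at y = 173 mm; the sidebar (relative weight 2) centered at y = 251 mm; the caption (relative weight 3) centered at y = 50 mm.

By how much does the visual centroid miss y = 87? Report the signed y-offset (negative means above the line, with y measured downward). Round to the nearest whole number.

≈ 103 mm

Weights sum to 3 + 5 + 4 + 2 + 3 = 17.
Σw·y = 3·240 + 5·233 + 4·173 + 2·251 + 3·50 = 3229, so ȳ = 3229/17 ≈ 189.94.
Against y = 87, that's 189.94 − 87 = 102.94.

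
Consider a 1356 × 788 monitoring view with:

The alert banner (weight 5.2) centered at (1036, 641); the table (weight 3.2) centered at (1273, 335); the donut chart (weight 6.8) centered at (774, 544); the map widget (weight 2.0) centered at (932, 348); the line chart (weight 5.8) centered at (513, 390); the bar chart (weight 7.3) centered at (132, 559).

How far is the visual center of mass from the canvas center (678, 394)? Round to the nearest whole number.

Total weight = 5.2 + 3.2 + 6.8 + 2.0 + 5.8 + 7.3 = 30.3.
x: (5.2·1036 + 3.2·1273 + 6.8·774 + 2.0·932 + 5.8·513 + 7.3·132) / 30.3 = 20527.0 / 30.3 ≈ 677.46
y: (5.2·641 + 3.2·335 + 6.8·544 + 2.0·348 + 5.8·390 + 7.3·559) / 30.3 = 15143.1 / 30.3 ≈ 499.77
From (678, 394): dx = -0.54, dy = 105.77, so the distance is √(dx²+dy²) ≈ 105.77.

≈ 106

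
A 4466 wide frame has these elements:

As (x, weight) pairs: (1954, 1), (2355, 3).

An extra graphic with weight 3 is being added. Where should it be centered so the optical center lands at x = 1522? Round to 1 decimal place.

x ≈ 545.0

With the extra graphic, Σw becomes 1 + 3 + 3 = 7.
x: target moment 7×1522 = 10654; current 1·1954 + 3·2355 = 9019; the extra graphic supplies 1635, so x = 1635/3 ≈ 545.00.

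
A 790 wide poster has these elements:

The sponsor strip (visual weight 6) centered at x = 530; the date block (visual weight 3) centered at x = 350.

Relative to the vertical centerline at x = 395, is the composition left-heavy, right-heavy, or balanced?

Σw = 6 + 3 = 9.
x: (6·530 + 3·350) / 9 = 4230 / 9 ≈ 470.00
Since 470.0 is right of 395, the composition reads right-heavy.

right-heavy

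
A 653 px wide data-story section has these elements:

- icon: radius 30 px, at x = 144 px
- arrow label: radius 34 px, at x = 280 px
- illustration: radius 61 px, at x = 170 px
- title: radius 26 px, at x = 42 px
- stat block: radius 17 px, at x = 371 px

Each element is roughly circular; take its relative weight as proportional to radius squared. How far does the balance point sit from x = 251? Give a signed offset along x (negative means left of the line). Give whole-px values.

≈ -70 px

r² weights: icon 30² = 900, arrow label 34² = 1156, illustration 61² = 3721, title 26² = 676, stat block 17² = 289. Total = 6742.
Σw·x = 900·144 + 1156·280 + 3721·170 + 676·42 + 289·371 = 1221461, so x̄ = 1221461/6742 ≈ 181.17.
Difference: 181.17 − 251 ≈ -69.83.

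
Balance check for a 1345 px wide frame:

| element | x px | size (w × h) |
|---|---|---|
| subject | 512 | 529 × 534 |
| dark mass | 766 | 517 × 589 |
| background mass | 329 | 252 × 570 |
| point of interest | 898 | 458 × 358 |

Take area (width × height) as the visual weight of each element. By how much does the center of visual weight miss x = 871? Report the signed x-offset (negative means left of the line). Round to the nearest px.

≈ -231 px

Areas: subject 529·534 = 282486, dark mass 517·589 = 304513, background mass 252·570 = 143640, point of interest 458·358 = 163964. Total weight = 894603.
x-moment: 282486·512 + 304513·766 + 143640·329 + 163964·898 = 572387022; centroid 572387022/894603 ≈ 639.82.
Offset from x = 871: 639.82 − 871 ≈ -231.18.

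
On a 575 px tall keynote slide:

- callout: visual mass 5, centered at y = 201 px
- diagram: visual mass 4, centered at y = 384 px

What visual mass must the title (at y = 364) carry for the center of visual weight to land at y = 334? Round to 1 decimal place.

w ≈ 15.5

Existing Σw = 9 (5 + 4); existing moment 5·201 + 4·384 = 2541.
For the centroid to hit 334: (2541 + w·364) / (9 + w) = 334.
So w = (334·9 − 2541)/(364 − 334) = 465/30 ≈ 15.50.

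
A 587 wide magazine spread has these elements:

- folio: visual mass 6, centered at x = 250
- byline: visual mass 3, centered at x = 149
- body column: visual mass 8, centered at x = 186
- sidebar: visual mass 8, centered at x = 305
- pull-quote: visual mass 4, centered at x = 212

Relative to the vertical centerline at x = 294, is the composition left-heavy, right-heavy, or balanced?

left-heavy

Total weight = 6 + 3 + 8 + 8 + 4 = 29.
Σw·x = 6·250 + 3·149 + 8·186 + 8·305 + 4·212 = 6723, so x̄ = 6723/29 ≈ 231.83.
231.8 vs midline 294 → left-heavy.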